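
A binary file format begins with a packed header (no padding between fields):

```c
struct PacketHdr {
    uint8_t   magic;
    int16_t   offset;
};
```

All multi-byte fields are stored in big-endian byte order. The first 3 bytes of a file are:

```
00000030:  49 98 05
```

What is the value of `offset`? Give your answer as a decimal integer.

`offset` follows `magic` (1 byte), so it starts at byte offset 1 and occupies 2 bytes.
Bytes at offsets 1..2: 98 05.
In big-endian order the high byte comes first in memory.
The bytes are already most-significant first: 0x9805.
Top bit is set, so as a signed 16-bit value this is 0x9805 − 2^16 = -26619.

-26619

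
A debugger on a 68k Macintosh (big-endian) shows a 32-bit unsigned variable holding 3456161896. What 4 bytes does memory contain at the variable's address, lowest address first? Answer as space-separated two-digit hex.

3456161896 in hexadecimal, padded to 32 bits, is 0xCE00D868.
Split into bytes (most-significant first): CE 00 D8 68.
Big-endian stores the most-significant byte at the lowest address.
So the memory order matches the most-significant-first order: CE 00 D8 68.

CE 00 D8 68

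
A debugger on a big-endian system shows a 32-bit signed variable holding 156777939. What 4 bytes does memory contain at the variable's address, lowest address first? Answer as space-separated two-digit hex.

156777939 in hexadecimal, padded to 32 bits, is 0x09583DD3.
Split into bytes (most-significant first): 09 58 3D D3.
Big-endian stores the most-significant byte at the lowest address.
So the memory order matches the most-significant-first order: 09 58 3D D3.

09 58 3D D3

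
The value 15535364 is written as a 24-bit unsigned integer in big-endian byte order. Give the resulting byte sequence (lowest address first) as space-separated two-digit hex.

15535364 in hexadecimal, padded to 24 bits, is 0xED0D04.
Split into bytes (most-significant first): ED 0D 04.
Big-endian: lowest address holds the most-significant byte.
So the memory order matches the most-significant-first order: ED 0D 04.

ED 0D 04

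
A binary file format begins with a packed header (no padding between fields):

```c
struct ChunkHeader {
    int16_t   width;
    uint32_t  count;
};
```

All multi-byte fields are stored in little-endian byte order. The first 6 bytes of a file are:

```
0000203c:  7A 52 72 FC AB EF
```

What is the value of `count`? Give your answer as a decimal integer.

4021025906

`count` follows `width` (2 bytes), so it starts at byte offset 2 and occupies 4 bytes.
Bytes at offsets 2..5: 72 FC AB EF.
Little-endian: lowest address holds the least-significant byte.
Reassemble most-significant byte first: EF AB FC 72 → 0xEFABFC72.
0xEFABFC72 = 4021025906.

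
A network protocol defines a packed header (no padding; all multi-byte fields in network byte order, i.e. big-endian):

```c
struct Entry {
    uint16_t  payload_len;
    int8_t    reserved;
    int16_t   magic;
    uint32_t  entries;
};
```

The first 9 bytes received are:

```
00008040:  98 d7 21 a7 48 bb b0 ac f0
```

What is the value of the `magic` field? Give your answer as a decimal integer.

`magic` follows `payload_len` (2 B), `reserved` (1 B), so it starts at offset 2 + 1 = 3 and occupies 2 bytes.
Bytes at offsets 3..4: A7 48.
In big-endian order the high byte comes first in memory.
The bytes are already most-significant first: 0xA748.
Top bit is set, so as a signed 16-bit value this is 0xA748 − 2^16 = -22712.

-22712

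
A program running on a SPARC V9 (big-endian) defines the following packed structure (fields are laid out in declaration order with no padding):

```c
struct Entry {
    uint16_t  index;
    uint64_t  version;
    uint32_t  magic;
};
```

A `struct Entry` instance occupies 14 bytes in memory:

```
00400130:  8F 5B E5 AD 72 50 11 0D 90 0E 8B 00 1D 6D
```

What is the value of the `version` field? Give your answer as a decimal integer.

16550009893865492494

`version` follows `index` (2 bytes), so it starts at byte offset 2 and occupies 8 bytes.
Bytes at offsets 2..9: E5 AD 72 50 11 0D 90 0E.
Big-endian: lowest address holds the most-significant byte.
The bytes are already most-significant first: 0xE5AD7250110D900E.
0xE5AD7250110D900E = 16550009893865492494.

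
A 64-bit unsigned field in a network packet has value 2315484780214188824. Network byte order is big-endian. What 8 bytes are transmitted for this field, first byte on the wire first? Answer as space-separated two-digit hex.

2315484780214188824 in hexadecimal, padded to 64 bits, is 0x20224123BF7D7B18.
Split into bytes (most-significant first): 20 22 41 23 BF 7D 7B 18.
Big-endian: lowest address holds the most-significant byte.
So the memory order matches the most-significant-first order: 20 22 41 23 BF 7D 7B 18.

20 22 41 23 BF 7D 7B 18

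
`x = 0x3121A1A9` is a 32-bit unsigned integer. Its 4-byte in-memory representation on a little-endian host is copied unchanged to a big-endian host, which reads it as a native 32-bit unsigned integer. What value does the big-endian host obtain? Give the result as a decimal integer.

2845909297

Stored little-endian, the bytes at ascending addresses are A9 A1 21 31.
Read back as big-endian, the last byte is least significant, giving 0xA9A12131.
0xA9A12131 = 2845909297.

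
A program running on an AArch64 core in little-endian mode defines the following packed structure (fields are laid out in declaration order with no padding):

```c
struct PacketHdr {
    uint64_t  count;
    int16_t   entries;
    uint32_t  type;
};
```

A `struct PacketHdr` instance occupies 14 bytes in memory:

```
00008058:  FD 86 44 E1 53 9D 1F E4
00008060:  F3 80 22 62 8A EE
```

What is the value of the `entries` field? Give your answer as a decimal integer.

-32525

`entries` follows `count` (8 bytes), so it starts at byte offset 8 and occupies 2 bytes.
Bytes at offsets 8..9: F3 80.
Little-endian: lowest address holds the least-significant byte.
Reassemble most-significant byte first: 80 F3 → 0x80F3.
Top bit is set, so as a signed 16-bit value this is 0x80F3 − 2^16 = -32525.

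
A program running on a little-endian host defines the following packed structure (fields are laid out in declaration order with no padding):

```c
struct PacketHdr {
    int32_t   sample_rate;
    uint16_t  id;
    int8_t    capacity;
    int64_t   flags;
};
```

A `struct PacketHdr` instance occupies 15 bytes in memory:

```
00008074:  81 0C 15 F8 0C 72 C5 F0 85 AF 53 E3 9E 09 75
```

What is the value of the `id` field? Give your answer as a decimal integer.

`id` follows `sample_rate` (4 bytes), so it starts at byte offset 4 and occupies 2 bytes.
Bytes at offsets 4..5: 0C 72.
Little-endian stores the least-significant byte at the lowest address.
Reassemble most-significant byte first: 72 0C → 0x720C.
0x720C = 29196.

29196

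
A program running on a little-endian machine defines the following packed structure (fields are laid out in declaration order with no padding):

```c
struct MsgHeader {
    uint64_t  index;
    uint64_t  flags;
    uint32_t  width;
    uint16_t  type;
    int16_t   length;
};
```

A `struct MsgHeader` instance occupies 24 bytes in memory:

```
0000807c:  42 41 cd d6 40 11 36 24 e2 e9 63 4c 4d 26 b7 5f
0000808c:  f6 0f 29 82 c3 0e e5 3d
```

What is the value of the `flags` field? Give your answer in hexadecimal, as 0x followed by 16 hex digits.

0x5FB7264D4C63E9E2

`flags` follows `index` (8 bytes), so it starts at byte offset 8 and occupies 8 bytes.
Bytes at offsets 8..15: E2 E9 63 4C 4D 26 B7 5F.
Little-endian: lowest address holds the least-significant byte.
Reassemble most-significant byte first: 5F B7 26 4D 4C 63 E9 E2 → 0x5FB7264D4C63E9E2.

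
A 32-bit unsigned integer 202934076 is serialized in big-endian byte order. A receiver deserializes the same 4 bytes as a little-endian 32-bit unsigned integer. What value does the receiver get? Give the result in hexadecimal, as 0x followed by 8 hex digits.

0x3C87180C

202934076 in 32-bit hexadecimal is 0x0C18873C.
Stored big-endian, the bytes at ascending addresses are 0C 18 87 3C.
Read back as little-endian, the first byte is least significant, giving 0x3C87180C.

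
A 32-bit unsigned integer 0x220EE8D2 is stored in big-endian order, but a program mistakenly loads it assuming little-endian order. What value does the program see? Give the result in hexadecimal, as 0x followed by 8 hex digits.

0xD2E80E22

Stored big-endian, the bytes at ascending addresses are 22 0E E8 D2.
Read back as little-endian, the first byte is least significant, giving 0xD2E80E22.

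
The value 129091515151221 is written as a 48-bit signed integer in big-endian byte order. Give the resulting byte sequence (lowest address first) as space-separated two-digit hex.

129091515151221 in hexadecimal, padded to 48 bits, is 0x756875E77375.
Split into bytes (most-significant first): 75 68 75 E7 73 75.
In big-endian order the high byte comes first in memory.
So the memory order matches the most-significant-first order: 75 68 75 E7 73 75.

75 68 75 E7 73 75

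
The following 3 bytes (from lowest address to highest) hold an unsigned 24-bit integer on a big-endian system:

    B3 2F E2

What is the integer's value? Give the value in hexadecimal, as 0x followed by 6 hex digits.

0xB32FE2

In big-endian order the high byte comes first in memory.
The bytes are already most-significant first: 0xB32FE2.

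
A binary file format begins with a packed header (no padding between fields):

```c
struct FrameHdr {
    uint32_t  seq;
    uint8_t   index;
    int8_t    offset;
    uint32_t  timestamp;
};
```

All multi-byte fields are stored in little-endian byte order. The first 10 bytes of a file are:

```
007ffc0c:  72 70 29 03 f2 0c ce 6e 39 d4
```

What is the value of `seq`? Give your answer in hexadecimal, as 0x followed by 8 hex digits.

`seq` is the first field, at byte offset 0, occupying 4 bytes.
Bytes at offsets 0..3: 72 70 29 03.
Little-endian: lowest address holds the least-significant byte.
Reassemble most-significant byte first: 03 29 70 72 → 0x03297072.

0x03297072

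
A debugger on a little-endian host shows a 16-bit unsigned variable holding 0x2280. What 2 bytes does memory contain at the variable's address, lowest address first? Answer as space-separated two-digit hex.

80 22

Split into bytes (most-significant first): 22 80.
In little-endian order the low byte comes first in memory.
So at ascending addresses the bytes are 80 22.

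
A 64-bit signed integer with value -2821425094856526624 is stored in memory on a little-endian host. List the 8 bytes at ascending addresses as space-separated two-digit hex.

E0 34 B4 24 D3 48 D8 D8

Two's complement of -2821425094856526624 in 64 bits: 2821425094856526624 = 0x2727B72CDB4BCB20; invert → 0xD8D848D324B434DF; add 1 → 0xD8D848D324B434E0.
Split into bytes (most-significant first): D8 D8 48 D3 24 B4 34 E0.
Little-endian: lowest address holds the least-significant byte.
So at ascending addresses the bytes are E0 34 B4 24 D3 48 D8 D8.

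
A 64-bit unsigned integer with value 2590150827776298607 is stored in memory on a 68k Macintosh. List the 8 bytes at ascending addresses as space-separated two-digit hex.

23 F2 10 74 64 4A 4E 6F

2590150827776298607 in hexadecimal, padded to 64 bits, is 0x23F21074644A4E6F.
Split into bytes (most-significant first): 23 F2 10 74 64 4A 4E 6F.
Big-endian stores the most-significant byte at the lowest address.
So the memory order matches the most-significant-first order: 23 F2 10 74 64 4A 4E 6F.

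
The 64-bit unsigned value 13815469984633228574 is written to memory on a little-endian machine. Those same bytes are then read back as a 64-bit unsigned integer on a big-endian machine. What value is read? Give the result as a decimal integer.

2201454171614919359

13815469984633228574 in 64-bit hexadecimal is 0xBFBA68C0E7228D1E.
Stored little-endian, the bytes at ascending addresses are 1E 8D 22 E7 C0 68 BA BF.
Read back as big-endian, the last byte is least significant, giving 0x1E8D22E7C068BABF.
0x1E8D22E7C068BABF = 2201454171614919359.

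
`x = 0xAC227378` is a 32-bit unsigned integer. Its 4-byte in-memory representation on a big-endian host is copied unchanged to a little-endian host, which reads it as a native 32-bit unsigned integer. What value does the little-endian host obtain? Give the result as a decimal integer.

Stored big-endian, the bytes at ascending addresses are AC 22 73 78.
Read back as little-endian, the first byte is least significant, giving 0x787322AC.
0x787322AC = 2020811436.

2020811436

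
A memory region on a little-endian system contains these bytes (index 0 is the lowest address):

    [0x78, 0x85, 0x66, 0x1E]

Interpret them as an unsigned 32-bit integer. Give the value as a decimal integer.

In little-endian order the low byte comes first in memory.
Reassemble most-significant byte first: 1E 66 85 78 → 0x1E668578.
0x1E668578 = 510035320.

510035320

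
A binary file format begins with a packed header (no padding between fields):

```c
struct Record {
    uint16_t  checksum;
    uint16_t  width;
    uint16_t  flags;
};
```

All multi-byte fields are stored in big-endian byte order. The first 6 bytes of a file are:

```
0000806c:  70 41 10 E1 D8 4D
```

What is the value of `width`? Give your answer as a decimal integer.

`width` follows `checksum` (2 bytes), so it starts at byte offset 2 and occupies 2 bytes.
Bytes at offsets 2..3: 10 E1.
Big-endian stores the most-significant byte at the lowest address.
The bytes are already most-significant first: 0x10E1.
0x10E1 = 4321.

4321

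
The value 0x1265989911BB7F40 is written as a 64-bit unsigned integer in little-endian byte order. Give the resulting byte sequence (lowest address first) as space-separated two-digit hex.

Split into bytes (most-significant first): 12 65 98 99 11 BB 7F 40.
Little-endian stores the least-significant byte at the lowest address.
So at ascending addresses the bytes are 40 7F BB 11 99 98 65 12.

40 7F BB 11 99 98 65 12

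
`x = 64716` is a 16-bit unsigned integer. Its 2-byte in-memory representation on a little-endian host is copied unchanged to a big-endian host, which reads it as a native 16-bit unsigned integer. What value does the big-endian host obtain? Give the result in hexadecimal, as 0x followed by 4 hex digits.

0xCCFC

64716 in 16-bit hexadecimal is 0xFCCC.
Stored little-endian, the bytes at ascending addresses are CC FC.
Read back as big-endian, the last byte is least significant, giving 0xCCFC.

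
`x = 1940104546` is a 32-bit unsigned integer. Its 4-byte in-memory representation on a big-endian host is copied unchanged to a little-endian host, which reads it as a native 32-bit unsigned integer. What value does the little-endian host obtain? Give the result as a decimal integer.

1655022451

1940104546 in 32-bit hexadecimal is 0x73A3A562.
Stored big-endian, the bytes at ascending addresses are 73 A3 A5 62.
Read back as little-endian, the first byte is least significant, giving 0x62A5A373.
0x62A5A373 = 1655022451.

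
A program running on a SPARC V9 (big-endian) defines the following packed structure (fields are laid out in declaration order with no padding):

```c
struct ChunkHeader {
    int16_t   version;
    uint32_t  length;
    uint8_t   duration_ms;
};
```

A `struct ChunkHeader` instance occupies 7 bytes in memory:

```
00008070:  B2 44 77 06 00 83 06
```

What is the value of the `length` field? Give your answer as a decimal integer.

1996882051

`length` follows `version` (2 bytes), so it starts at byte offset 2 and occupies 4 bytes.
Bytes at offsets 2..5: 77 06 00 83.
In big-endian order the high byte comes first in memory.
The bytes are already most-significant first: 0x77060083.
0x77060083 = 1996882051.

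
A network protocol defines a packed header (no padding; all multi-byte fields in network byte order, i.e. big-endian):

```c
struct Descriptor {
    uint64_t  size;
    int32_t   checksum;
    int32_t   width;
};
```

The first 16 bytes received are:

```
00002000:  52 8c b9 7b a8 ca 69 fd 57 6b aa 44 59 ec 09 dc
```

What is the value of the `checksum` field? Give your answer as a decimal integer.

`checksum` follows `size` (8 bytes), so it starts at byte offset 8 and occupies 4 bytes.
Bytes at offsets 8..11: 57 6B AA 44.
Big-endian stores the most-significant byte at the lowest address.
The bytes are already most-significant first: 0x576BAA44.
0x576BAA44 = 1466673732.

1466673732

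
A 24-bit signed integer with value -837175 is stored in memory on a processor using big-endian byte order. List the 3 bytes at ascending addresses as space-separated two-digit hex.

F3 39 C9

Two's complement of -837175 in 24 bits: 837175 = 0x0CC637; invert → 0xF339C8; add 1 → 0xF339C9.
Split into bytes (most-significant first): F3 39 C9.
In big-endian order the high byte comes first in memory.
So the memory order matches the most-significant-first order: F3 39 C9.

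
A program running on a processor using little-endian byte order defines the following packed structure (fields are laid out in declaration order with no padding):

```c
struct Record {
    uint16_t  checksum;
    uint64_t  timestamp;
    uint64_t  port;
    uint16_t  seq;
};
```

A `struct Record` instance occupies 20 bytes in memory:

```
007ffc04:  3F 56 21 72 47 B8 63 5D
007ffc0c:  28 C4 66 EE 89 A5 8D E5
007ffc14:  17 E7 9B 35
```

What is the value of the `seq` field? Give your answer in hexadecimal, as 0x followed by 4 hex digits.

`seq` follows `checksum` (2 B), `timestamp` (8 B), `port` (8 B), so it starts at offset 2 + 8 + 8 = 18 and occupies 2 bytes.
Bytes at offsets 18..19: 9B 35.
In little-endian order the low byte comes first in memory.
Reassemble most-significant byte first: 35 9B → 0x359B.

0x359B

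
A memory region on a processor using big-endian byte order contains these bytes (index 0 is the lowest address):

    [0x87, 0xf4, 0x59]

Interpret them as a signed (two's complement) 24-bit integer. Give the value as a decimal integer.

Big-endian: lowest address holds the most-significant byte.
The bytes are already most-significant first: 0x87F459.
Top bit is set, so as a signed 24-bit value this is 0x87F459 − 2^24 = -7867303.

-7867303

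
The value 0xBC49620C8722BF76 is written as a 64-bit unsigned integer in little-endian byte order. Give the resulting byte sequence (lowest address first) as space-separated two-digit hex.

76 BF 22 87 0C 62 49 BC

Split into bytes (most-significant first): BC 49 62 0C 87 22 BF 76.
Little-endian: lowest address holds the least-significant byte.
So at ascending addresses the bytes are 76 BF 22 87 0C 62 49 BC.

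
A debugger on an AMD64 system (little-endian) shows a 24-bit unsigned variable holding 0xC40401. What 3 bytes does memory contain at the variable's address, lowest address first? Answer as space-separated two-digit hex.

01 04 C4

Split into bytes (most-significant first): C4 04 01.
In little-endian order the low byte comes first in memory.
So at ascending addresses the bytes are 01 04 C4.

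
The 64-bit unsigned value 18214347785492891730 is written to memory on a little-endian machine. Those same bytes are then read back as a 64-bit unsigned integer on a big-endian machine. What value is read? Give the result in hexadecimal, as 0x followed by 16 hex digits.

0x5208BAA1CE5CC6FC

18214347785492891730 in 64-bit hexadecimal is 0xFCC65CCEA1BA0852.
Stored little-endian, the bytes at ascending addresses are 52 08 BA A1 CE 5C C6 FC.
Read back as big-endian, the last byte is least significant, giving 0x5208BAA1CE5CC6FC.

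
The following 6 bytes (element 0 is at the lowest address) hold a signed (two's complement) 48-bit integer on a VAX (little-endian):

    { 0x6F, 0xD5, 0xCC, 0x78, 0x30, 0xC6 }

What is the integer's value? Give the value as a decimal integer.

-63563489290897

Little-endian stores the least-significant byte at the lowest address.
Reassemble most-significant byte first: C6 30 78 CC D5 6F → 0xC63078CCD56F.
Top bit is set, so as a signed 48-bit value this is 0xC63078CCD56F − 2^48 = -63563489290897.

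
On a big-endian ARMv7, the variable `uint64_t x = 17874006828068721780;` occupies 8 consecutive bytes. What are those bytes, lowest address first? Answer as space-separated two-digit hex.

F8 0D 3A 82 73 F1 54 74

17874006828068721780 in hexadecimal, padded to 64 bits, is 0xF80D3A8273F15474.
Split into bytes (most-significant first): F8 0D 3A 82 73 F1 54 74.
Big-endian: lowest address holds the most-significant byte.
So the memory order matches the most-significant-first order: F8 0D 3A 82 73 F1 54 74.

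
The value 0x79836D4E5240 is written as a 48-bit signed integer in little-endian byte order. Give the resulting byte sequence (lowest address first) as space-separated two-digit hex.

Split into bytes (most-significant first): 79 83 6D 4E 52 40.
Little-endian stores the least-significant byte at the lowest address.
So at ascending addresses the bytes are 40 52 4E 6D 83 79.

40 52 4E 6D 83 79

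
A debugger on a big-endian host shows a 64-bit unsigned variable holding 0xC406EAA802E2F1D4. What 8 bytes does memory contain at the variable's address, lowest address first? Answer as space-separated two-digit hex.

C4 06 EA A8 02 E2 F1 D4

Split into bytes (most-significant first): C4 06 EA A8 02 E2 F1 D4.
Big-endian: lowest address holds the most-significant byte.
So the memory order matches the most-significant-first order: C4 06 EA A8 02 E2 F1 D4.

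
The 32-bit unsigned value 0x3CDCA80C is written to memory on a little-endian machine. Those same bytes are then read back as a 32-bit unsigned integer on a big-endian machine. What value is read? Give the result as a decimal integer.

Stored little-endian, the bytes at ascending addresses are 0C A8 DC 3C.
Read back as big-endian, the last byte is least significant, giving 0x0CA8DC3C.
0x0CA8DC3C = 212393020.

212393020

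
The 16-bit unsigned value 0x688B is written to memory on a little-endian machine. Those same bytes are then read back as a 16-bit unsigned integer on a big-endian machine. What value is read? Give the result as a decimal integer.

35688

Stored little-endian, the bytes at ascending addresses are 8B 68.
Read back as big-endian, the last byte is least significant, giving 0x8B68.
0x8B68 = 35688.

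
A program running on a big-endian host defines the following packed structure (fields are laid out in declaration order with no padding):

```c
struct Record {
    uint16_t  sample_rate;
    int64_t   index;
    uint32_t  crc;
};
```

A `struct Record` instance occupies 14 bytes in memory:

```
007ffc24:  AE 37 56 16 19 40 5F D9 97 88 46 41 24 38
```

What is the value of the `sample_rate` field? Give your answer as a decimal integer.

`sample_rate` is the first field, at byte offset 0, occupying 2 bytes.
Bytes at offsets 0..1: AE 37.
In big-endian order the high byte comes first in memory.
The bytes are already most-significant first: 0xAE37.
0xAE37 = 44599.

44599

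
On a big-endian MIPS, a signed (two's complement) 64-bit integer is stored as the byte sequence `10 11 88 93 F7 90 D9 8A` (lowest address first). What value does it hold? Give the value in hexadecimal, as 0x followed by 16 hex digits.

Big-endian stores the most-significant byte at the lowest address.
The bytes are already most-significant first: 0x10118893F790D98A.

0x10118893F790D98A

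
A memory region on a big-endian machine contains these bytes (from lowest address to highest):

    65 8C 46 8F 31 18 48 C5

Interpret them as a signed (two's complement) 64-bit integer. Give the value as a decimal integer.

7317301075388156101

Big-endian stores the most-significant byte at the lowest address.
The bytes are already most-significant first: 0x658C468F311848C5.
0x658C468F311848C5 = 7317301075388156101.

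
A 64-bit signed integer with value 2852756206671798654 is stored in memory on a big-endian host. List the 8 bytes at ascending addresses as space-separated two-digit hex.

27 97 06 A7 C9 76 A1 7E

2852756206671798654 in hexadecimal, padded to 64 bits, is 0x279706A7C976A17E.
Split into bytes (most-significant first): 27 97 06 A7 C9 76 A1 7E.
Big-endian: lowest address holds the most-significant byte.
So the memory order matches the most-significant-first order: 27 97 06 A7 C9 76 A1 7E.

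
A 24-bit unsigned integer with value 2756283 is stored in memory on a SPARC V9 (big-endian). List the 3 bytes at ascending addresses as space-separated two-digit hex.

2756283 in hexadecimal, padded to 24 bits, is 0x2A0EBB.
Split into bytes (most-significant first): 2A 0E BB.
In big-endian order the high byte comes first in memory.
So the memory order matches the most-significant-first order: 2A 0E BB.

2A 0E BB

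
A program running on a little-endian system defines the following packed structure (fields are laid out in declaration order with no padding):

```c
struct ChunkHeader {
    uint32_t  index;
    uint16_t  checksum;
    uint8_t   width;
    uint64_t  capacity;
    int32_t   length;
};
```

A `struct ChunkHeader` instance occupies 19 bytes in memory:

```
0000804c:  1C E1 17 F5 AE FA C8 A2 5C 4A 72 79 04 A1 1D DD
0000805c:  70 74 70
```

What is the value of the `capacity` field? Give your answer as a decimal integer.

2134992618005355682

`capacity` follows `index` (4 B), `checksum` (2 B), `width` (1 B), so it starts at offset 4 + 2 + 1 = 7 and occupies 8 bytes.
Bytes at offsets 7..14: A2 5C 4A 72 79 04 A1 1D.
Little-endian: lowest address holds the least-significant byte.
Reassemble most-significant byte first: 1D A1 04 79 72 4A 5C A2 → 0x1DA10479724A5CA2.
0x1DA10479724A5CA2 = 2134992618005355682.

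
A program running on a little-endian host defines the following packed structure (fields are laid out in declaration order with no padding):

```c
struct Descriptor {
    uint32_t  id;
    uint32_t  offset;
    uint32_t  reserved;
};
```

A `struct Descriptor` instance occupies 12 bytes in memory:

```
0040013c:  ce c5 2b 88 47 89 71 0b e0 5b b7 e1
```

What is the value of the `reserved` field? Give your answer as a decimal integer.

3786890208

`reserved` follows `id` (4 B), `offset` (4 B), so it starts at offset 4 + 4 = 8 and occupies 4 bytes.
Bytes at offsets 8..11: E0 5B B7 E1.
In little-endian order the low byte comes first in memory.
Reassemble most-significant byte first: E1 B7 5B E0 → 0xE1B75BE0.
0xE1B75BE0 = 3786890208.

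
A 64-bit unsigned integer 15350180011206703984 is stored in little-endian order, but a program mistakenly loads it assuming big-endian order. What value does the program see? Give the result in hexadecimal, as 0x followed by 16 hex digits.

15350180011206703984 in 64-bit hexadecimal is 0xD506CB643646FB70.
Stored little-endian, the bytes at ascending addresses are 70 FB 46 36 64 CB 06 D5.
Read back as big-endian, the last byte is least significant, giving 0x70FB463664CB06D5.

0x70FB463664CB06D5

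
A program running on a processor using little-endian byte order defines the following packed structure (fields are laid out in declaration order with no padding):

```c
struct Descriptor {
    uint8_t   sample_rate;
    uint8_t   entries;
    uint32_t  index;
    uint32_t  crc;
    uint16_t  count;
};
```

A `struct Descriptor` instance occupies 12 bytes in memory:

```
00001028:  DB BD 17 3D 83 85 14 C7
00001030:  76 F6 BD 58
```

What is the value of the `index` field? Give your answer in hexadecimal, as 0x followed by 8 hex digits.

0x85833D17

`index` follows `sample_rate` (1 B), `entries` (1 B), so it starts at offset 1 + 1 = 2 and occupies 4 bytes.
Bytes at offsets 2..5: 17 3D 83 85.
In little-endian order the low byte comes first in memory.
Reassemble most-significant byte first: 85 83 3D 17 → 0x85833D17.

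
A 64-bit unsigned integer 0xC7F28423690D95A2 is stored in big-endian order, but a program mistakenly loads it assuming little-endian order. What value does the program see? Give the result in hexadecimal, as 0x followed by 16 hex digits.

Stored big-endian, the bytes at ascending addresses are C7 F2 84 23 69 0D 95 A2.
Read back as little-endian, the first byte is least significant, giving 0xA2950D692384F2C7.

0xA2950D692384F2C7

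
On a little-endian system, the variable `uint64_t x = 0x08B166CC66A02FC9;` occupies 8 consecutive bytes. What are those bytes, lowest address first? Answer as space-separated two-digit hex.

C9 2F A0 66 CC 66 B1 08

Split into bytes (most-significant first): 08 B1 66 CC 66 A0 2F C9.
In little-endian order the low byte comes first in memory.
So at ascending addresses the bytes are C9 2F A0 66 CC 66 B1 08.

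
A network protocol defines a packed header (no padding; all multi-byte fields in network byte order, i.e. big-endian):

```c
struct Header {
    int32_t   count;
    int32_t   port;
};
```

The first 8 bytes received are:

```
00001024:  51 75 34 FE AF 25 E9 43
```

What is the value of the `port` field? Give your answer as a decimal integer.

`port` follows `count` (4 bytes), so it starts at byte offset 4 and occupies 4 bytes.
Bytes at offsets 4..7: AF 25 E9 43.
In big-endian order the high byte comes first in memory.
The bytes are already most-significant first: 0xAF25E943.
Top bit is set, so as a signed 32-bit value this is 0xAF25E943 − 2^32 = -1356469949.

-1356469949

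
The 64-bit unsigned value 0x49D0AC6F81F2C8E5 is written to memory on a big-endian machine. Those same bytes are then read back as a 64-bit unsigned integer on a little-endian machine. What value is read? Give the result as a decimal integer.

16557750667765928009

Stored big-endian, the bytes at ascending addresses are 49 D0 AC 6F 81 F2 C8 E5.
Read back as little-endian, the first byte is least significant, giving 0xE5C8F2816FACD049.
0xE5C8F2816FACD049 = 16557750667765928009.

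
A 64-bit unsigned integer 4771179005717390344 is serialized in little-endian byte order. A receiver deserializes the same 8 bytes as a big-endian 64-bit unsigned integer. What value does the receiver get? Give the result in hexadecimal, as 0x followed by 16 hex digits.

4771179005717390344 in 64-bit hexadecimal is 0x4236A206E3962408.
Stored little-endian, the bytes at ascending addresses are 08 24 96 E3 06 A2 36 42.
Read back as big-endian, the last byte is least significant, giving 0x082496E306A23642.

0x082496E306A23642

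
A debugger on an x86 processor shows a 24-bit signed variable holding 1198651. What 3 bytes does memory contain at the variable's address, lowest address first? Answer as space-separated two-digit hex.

1198651 in hexadecimal, padded to 24 bits, is 0x124A3B.
Split into bytes (most-significant first): 12 4A 3B.
Little-endian stores the least-significant byte at the lowest address.
So at ascending addresses the bytes are 3B 4A 12.

3B 4A 12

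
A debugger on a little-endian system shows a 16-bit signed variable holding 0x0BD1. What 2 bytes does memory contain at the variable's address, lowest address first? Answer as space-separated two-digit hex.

D1 0B

Split into bytes (most-significant first): 0B D1.
Little-endian stores the least-significant byte at the lowest address.
So at ascending addresses the bytes are D1 0B.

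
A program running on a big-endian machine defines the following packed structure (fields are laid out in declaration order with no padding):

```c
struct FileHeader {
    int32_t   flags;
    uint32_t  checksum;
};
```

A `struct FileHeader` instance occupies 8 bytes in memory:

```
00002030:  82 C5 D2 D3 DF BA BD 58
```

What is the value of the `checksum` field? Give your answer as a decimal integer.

`checksum` follows `flags` (4 bytes), so it starts at byte offset 4 and occupies 4 bytes.
Bytes at offsets 4..7: DF BA BD 58.
Big-endian: lowest address holds the most-significant byte.
The bytes are already most-significant first: 0xDFBABD58.
0xDFBABD58 = 3753557336.

3753557336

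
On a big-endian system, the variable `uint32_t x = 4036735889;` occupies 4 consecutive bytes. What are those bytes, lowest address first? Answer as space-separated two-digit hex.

4036735889 in hexadecimal, padded to 32 bits, is 0xF09BB391.
Split into bytes (most-significant first): F0 9B B3 91.
Big-endian stores the most-significant byte at the lowest address.
So the memory order matches the most-significant-first order: F0 9B B3 91.

F0 9B B3 91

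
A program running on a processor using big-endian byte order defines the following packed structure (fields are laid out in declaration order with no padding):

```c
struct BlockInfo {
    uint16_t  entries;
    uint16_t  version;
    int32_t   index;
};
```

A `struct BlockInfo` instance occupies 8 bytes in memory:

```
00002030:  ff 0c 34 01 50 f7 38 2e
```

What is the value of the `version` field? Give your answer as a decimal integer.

13313

`version` follows `entries` (2 bytes), so it starts at byte offset 2 and occupies 2 bytes.
Bytes at offsets 2..3: 34 01.
Big-endian stores the most-significant byte at the lowest address.
The bytes are already most-significant first: 0x3401.
0x3401 = 13313.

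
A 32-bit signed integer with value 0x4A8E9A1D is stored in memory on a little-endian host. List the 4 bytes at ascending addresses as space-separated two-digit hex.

1D 9A 8E 4A

Split into bytes (most-significant first): 4A 8E 9A 1D.
In little-endian order the low byte comes first in memory.
So at ascending addresses the bytes are 1D 9A 8E 4A.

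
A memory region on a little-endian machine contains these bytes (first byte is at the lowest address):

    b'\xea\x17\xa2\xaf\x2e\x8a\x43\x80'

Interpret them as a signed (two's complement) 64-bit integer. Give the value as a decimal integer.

-9204361280295397398

Little-endian: lowest address holds the least-significant byte.
Reassemble most-significant byte first: 80 43 8A 2E AF A2 17 EA → 0x80438A2EAFA217EA.
Top bit is set, so as a signed 64-bit value this is 0x80438A2EAFA217EA − 2^64 = -9204361280295397398.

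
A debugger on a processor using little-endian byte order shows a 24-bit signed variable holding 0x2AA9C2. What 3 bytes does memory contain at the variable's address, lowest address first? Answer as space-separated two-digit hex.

C2 A9 2A

Split into bytes (most-significant first): 2A A9 C2.
In little-endian order the low byte comes first in memory.
So at ascending addresses the bytes are C2 A9 2A.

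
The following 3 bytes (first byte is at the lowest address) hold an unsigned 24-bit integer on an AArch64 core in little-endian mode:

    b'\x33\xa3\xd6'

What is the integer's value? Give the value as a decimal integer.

Little-endian: lowest address holds the least-significant byte.
Reassemble most-significant byte first: D6 A3 33 → 0xD6A333.
0xD6A333 = 14066483.

14066483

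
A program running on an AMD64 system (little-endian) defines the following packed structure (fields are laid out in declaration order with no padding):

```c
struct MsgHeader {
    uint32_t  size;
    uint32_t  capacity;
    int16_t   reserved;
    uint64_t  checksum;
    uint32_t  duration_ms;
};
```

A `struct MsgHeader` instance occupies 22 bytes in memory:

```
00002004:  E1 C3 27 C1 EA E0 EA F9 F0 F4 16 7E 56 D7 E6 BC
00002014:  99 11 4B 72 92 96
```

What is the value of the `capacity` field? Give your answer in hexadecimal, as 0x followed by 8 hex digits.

0xF9EAE0EA

`capacity` follows `size` (4 bytes), so it starts at byte offset 4 and occupies 4 bytes.
Bytes at offsets 4..7: EA E0 EA F9.
Little-endian: lowest address holds the least-significant byte.
Reassemble most-significant byte first: F9 EA E0 EA → 0xF9EAE0EA.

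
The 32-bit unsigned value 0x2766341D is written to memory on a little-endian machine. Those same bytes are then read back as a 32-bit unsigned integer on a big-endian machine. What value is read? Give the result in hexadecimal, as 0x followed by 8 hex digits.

0x1D346627

Stored little-endian, the bytes at ascending addresses are 1D 34 66 27.
Read back as big-endian, the last byte is least significant, giving 0x1D346627.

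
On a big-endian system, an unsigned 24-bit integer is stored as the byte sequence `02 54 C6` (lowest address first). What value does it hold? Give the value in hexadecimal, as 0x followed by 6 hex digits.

Big-endian stores the most-significant byte at the lowest address.
The bytes are already most-significant first: 0x0254C6.

0x0254C6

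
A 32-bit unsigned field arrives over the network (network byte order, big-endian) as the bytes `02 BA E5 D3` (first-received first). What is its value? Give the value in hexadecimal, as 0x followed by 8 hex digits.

0x02BAE5D3

Big-endian: lowest address holds the most-significant byte.
The bytes are already most-significant first: 0x02BAE5D3.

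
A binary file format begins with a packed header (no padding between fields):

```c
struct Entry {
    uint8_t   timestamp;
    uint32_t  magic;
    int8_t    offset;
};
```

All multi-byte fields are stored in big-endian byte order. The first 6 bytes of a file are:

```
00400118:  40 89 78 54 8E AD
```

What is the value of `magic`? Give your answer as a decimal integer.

`magic` follows `timestamp` (1 byte), so it starts at byte offset 1 and occupies 4 bytes.
Bytes at offsets 1..4: 89 78 54 8E.
Big-endian: lowest address holds the most-significant byte.
The bytes are already most-significant first: 0x8978548E.
0x8978548E = 2306364558.

2306364558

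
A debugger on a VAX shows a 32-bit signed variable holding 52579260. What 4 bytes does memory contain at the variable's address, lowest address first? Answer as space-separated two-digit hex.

BC 4B 22 03

52579260 in hexadecimal, padded to 32 bits, is 0x03224BBC.
Split into bytes (most-significant first): 03 22 4B BC.
Little-endian stores the least-significant byte at the lowest address.
So at ascending addresses the bytes are BC 4B 22 03.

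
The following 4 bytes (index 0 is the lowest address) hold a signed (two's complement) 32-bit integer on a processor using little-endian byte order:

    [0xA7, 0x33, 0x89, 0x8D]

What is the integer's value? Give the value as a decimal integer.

-1920388185

Little-endian: lowest address holds the least-significant byte.
Reassemble most-significant byte first: 8D 89 33 A7 → 0x8D8933A7.
Top bit is set, so as a signed 32-bit value this is 0x8D8933A7 − 2^32 = -1920388185.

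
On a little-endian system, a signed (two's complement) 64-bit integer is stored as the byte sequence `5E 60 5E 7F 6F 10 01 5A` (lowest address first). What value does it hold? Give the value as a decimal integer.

6485483009454530654

In little-endian order the low byte comes first in memory.
Reassemble most-significant byte first: 5A 01 10 6F 7F 5E 60 5E → 0x5A01106F7F5E605E.
0x5A01106F7F5E605E = 6485483009454530654.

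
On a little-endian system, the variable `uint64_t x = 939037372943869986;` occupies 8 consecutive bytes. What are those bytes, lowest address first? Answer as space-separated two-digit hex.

939037372943869986 in hexadecimal, padded to 64 bits, is 0x0D082183F522A822.
Split into bytes (most-significant first): 0D 08 21 83 F5 22 A8 22.
In little-endian order the low byte comes first in memory.
So at ascending addresses the bytes are 22 A8 22 F5 83 21 08 0D.

22 A8 22 F5 83 21 08 0D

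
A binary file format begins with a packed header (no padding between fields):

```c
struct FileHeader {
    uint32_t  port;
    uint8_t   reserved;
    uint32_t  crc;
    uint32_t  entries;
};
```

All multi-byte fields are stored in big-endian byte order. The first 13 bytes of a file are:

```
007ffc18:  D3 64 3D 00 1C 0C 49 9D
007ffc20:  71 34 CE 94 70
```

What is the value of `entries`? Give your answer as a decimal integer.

885953648

`entries` follows `port` (4 B), `reserved` (1 B), `crc` (4 B), so it starts at offset 4 + 1 + 4 = 9 and occupies 4 bytes.
Bytes at offsets 9..12: 34 CE 94 70.
Big-endian stores the most-significant byte at the lowest address.
The bytes are already most-significant first: 0x34CE9470.
0x34CE9470 = 885953648.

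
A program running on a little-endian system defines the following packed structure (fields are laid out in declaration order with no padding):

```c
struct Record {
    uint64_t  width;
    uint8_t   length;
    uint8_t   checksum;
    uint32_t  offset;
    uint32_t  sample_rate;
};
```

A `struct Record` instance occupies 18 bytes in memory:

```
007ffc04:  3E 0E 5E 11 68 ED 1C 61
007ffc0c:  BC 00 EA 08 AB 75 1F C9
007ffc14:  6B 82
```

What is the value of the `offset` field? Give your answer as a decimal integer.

1974143210

`offset` follows `width` (8 B), `length` (1 B), `checksum` (1 B), so it starts at offset 8 + 1 + 1 = 10 and occupies 4 bytes.
Bytes at offsets 10..13: EA 08 AB 75.
In little-endian order the low byte comes first in memory.
Reassemble most-significant byte first: 75 AB 08 EA → 0x75AB08EA.
0x75AB08EA = 1974143210.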